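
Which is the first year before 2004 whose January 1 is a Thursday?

1998

Jan 1 advances by 2 weekdays after a leap year and by 1 after a common year.
2004: Jan 1 is Thursday (leap).
2003: Wednesday
2002: Tuesday
2001: Monday
2000: Saturday (leap)
1999: Friday
1998: Thursday
1998 begins on a Thursday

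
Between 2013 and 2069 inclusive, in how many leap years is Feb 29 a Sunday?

2

Leap years in 2013–2069: 14 of them.
Feb 29 weekday advances by 5 (mod 7) from one leap year to the next four years later (or differs when a century non-leap intervenes).
Leap-day weekdays: 2016:Mon 2020:Sat 2024:Thu 2028:Tue 2032:Sun✓ 2036:Fri 2040:Wed 2044:Mon 2048:Sat 2052:Thu 2056:Tue 2060:Sun✓ 2064:Fri 2068:Wed
Sunday: 2032, 2060 → 2.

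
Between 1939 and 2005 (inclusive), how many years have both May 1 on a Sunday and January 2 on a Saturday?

2

Check each year's weekday for May 1 and January 2:
  1939: Mon/Mon  1940: Wed/Tue  1941: Thu/Thu  1942: Fri/Fri  1943: Sat/Sat  1944: Mon/Sun  1945: Tue/Tue  1946: Wed/Wed  1947: Thu/Thu  1948: Sat/Fri  1949: Sun/Sun  1950: Mon/Mon  1951: Tue/Tue  1952: Thu/Wed  …(39 more)…  1992: Fri/Thu  1993: Sat/Sat  1994: Sun/Sun  1995: Mon/Mon  1996: Wed/Tue  1997: Thu/Thu  1998: Fri/Fri  1999: Sat/Sat  2000: Mon/Sun  2001: Tue/Tue  2002: Wed/Wed  2003: Thu/Thu  2004: Sat/Fri  2005: Sun/Sun
Both conditions hold in: 1960, 1988 — 2.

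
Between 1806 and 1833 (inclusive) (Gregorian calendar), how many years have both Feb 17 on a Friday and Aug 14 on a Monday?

3

Check each year's weekday for Feb 17 and Aug 14:
  1806: Mon/Thu  1807: Tue/Fri  1808: Wed/Sun  1809: Fri/Mon ✓  1810: Sat/Tue  1811: Sun/Wed  1812: Mon/Fri  1813: Wed/Sat  1814: Thu/Sun  1815: Fri/Mon ✓  1816: Sat/Wed  1817: Mon/Thu  1818: Tue/Fri  1819: Wed/Sat  1820: Thu/Mon  1821: Sat/Tue  1822: Sun/Wed  1823: Mon/Thu  1824: Tue/Sat  1825: Thu/Sun  1826: Fri/Mon ✓  1827: Sat/Tue  1828: Sun/Thu  1829: Tue/Fri  1830: Wed/Sat  1831: Thu/Sun  1832: Fri/Tue  1833: Sun/Wed
Both conditions hold in: 1809, 1815, 1826 — 3.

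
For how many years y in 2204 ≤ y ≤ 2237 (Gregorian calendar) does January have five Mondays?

14

January has 31 days; it has five Mondays when Monday falls among the first (month-length − 28) days — i.e. when January 1 is one of Monday/Sunday/Saturday.
January 1 by year: 2204:Sun✓ 2205:Tue 2206:Wed 2207:Thu 2208:Fri 2209:Sun✓ 2210:Mon✓ 2211:Tue 2212:Wed 2213:Fri 2214:Sat✓ 2215:Sun✓ 2216:Mon✓ 2217:Wed 2218:Thu …(4 more)… 2223:Wed 2224:Thu 2225:Sat✓ 2226:Sun✓ 2227:Mon✓ 2228:Tue 2229:Thu 2230:Fri 2231:Sat✓ 2232:Sun✓ 2233:Tue 2234:Wed 2235:Thu 2236:Fri 2237:Sun✓
Years with five Mondays: 2204, 2209, 2210, 2214, 2215, 2216, 2220, 2221, 2225, 2226, 2227, 2231, 2232, 2237 → 14.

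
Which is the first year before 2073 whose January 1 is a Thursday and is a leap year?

Jan 1 advances by 2 weekdays after a leap year and by 1 after a common year.
2073: Jan 1 is Sunday.
2072: Friday (leap)
2071: Thursday
2070: Wednesday
2069: Tuesday
2068: Sunday (leap)
2067: Saturday
2066: Friday
2065: Thursday
2064: Tuesday (leap)
2063: Monday
2062: Sunday
2061: Saturday
2060: Thursday (leap)
2060 begins on a Thursday and is a leap year.

2060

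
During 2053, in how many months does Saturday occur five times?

4

A month of length L has five Saturdays iff its first Saturday is on day ≤ L−28 (so day 1–3 in a 31-day month, 1–2 in a 30-day month, day 1 in a leap February).
Checking each month of 2053: Jan starts Wed (31d); Feb starts Sat (28d); Mar starts Sat (31d) ✓; Apr starts Tue (30d); May starts Thu (31d) ✓; Jun starts Sun (30d); Jul starts Tue (31d); Aug starts Fri (31d) ✓; Sep starts Mon (30d); Oct starts Wed (31d); Nov starts Sat (30d) ✓; Dec starts Mon (31d).
Five-Saturday months: March, May, August, November → 4.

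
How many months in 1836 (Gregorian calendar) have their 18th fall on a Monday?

3

Check the 18th of each month of 1836: Jan 18: Mon, Feb 18: Thu, Mar 18: Fri, Apr 18: Mon, May 18: Wed, Jun 18: Sat, Jul 18: Mon, Aug 18: Thu, Sep 18: Sun, Oct 18: Tue, Nov 18: Fri, Dec 18: Sun.
Monday occurs in January, April, July — 3 months.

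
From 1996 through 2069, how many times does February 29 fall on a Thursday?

3

Leap years in 1996–2069: 19 of them.
Feb 29 weekday advances by 5 (mod 7) from one leap year to the next four years later (or differs when a century non-leap intervenes).
Leap-day weekdays: 1996:Thu✓ 2000:Tue 2004:Sun 2008:Fri 2012:Wed 2016:Mon 2020:Sat 2024:Thu✓ 2028:Tue 2032:Sun 2036:Fri 2040:Wed 2044:Mon 2048:Sat 2052:Thu✓ 2056:Tue 2060:Sun 2064:Fri 2068:Wed
Thursday: 1996, 2024, 2052 → 3.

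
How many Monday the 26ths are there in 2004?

Check the 26th of each month of 2004: Jan 26: Mon, Feb 26: Thu, Mar 26: Fri, Apr 26: Mon, May 26: Wed, Jun 26: Sat, Jul 26: Mon, Aug 26: Thu, Sep 26: Sun, Oct 26: Tue, Nov 26: Fri, Dec 26: Sun.
Monday occurs in January, April, July — 3 months.

3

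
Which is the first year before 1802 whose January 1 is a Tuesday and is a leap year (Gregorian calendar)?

1788

Jan 1 advances by 2 weekdays after a leap year and by 1 after a common year.
1802: Jan 1 is Friday.
1801: Thursday
1800: Wednesday
1799: Tuesday
1798: Monday
1797: Sunday
1796: Friday (leap)
1795: Thursday
1794: Wednesday
1793: Tuesday
1792: Sunday (leap)
1791: Saturday
1790: Friday
1789: Thursday
1788: Tuesday (leap)
1788 begins on a Tuesday and is a leap year.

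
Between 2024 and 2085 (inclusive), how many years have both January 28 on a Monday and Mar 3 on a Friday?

Check each year's weekday for January 28 and Mar 3:
  2024: Sun/Sun  2025: Tue/Mon  2026: Wed/Tue  2027: Thu/Wed  2028: Fri/Fri  2029: Sun/Sat  2030: Mon/Sun  2031: Tue/Mon  2032: Wed/Wed  2033: Fri/Thu  2034: Sat/Fri  2035: Sun/Sat  2036: Mon/Mon  2037: Wed/Tue  …(34 more)…  2072: Thu/Thu  2073: Sat/Fri  2074: Sun/Sat  2075: Mon/Sun  2076: Tue/Tue  2077: Thu/Wed  2078: Fri/Thu  2079: Sat/Fri  2080: Sun/Sun  2081: Tue/Mon  2082: Wed/Tue  2083: Thu/Wed  2084: Fri/Fri  2085: Sun/Sat
Both conditions hold in: no year — 0.

0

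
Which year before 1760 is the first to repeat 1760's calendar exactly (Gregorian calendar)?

Two years share a calendar iff Jan 1 falls on the same weekday and both are leap or both are common. 1760: Jan 1 is Tuesday, leap year.
1759: Jan 1 Monday, common
1758: Jan 1 Sunday, common
1757: Jan 1 Saturday, common
1756: Jan 1 Thursday, leap
1755: Jan 1 Wednesday, common
1754: Jan 1 Tuesday, common
1753: Jan 1 Monday, common
1752: Jan 1 Saturday, leap
1751: Jan 1 Friday, common
1750: Jan 1 Thursday, common
1749: Jan 1 Wednesday, common
1748: Jan 1 Monday, leap
1747: Jan 1 Sunday, common
1746: Jan 1 Saturday, common
1745: Jan 1 Friday, common
1744: Jan 1 Wednesday, leap
1743: Jan 1 Tuesday, common
1742: Jan 1 Monday, common
1741: Jan 1 Sunday, common
1740: Jan 1 Friday, leap
1739: Jan 1 Thursday, common
1738: Jan 1 Wednesday, common
1737: Jan 1 Tuesday, common
1736: Jan 1 Sunday, leap
1735: Jan 1 Saturday, common
1734: Jan 1 Friday, common
1733: Jan 1 Thursday, common
1732: Jan 1 Tuesday, leap
1732 matches on both conditions.

1732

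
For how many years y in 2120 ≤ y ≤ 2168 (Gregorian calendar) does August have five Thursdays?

August has 31 days; it has five Thursdays when Thursday falls among the first (month-length − 28) days — i.e. when August 1 is one of Thursday/Wednesday/Tuesday.
August 1 by year: 2120:Thu✓ 2121:Fri 2122:Sat 2123:Sun 2124:Tue✓ 2125:Wed✓ 2126:Thu✓ 2127:Fri 2128:Sun 2129:Mon 2130:Tue✓ 2131:Wed✓ 2132:Fri 2133:Sat 2134:Sun …(19 more)… 2154:Thu✓ 2155:Fri 2156:Sun 2157:Mon 2158:Tue✓ 2159:Wed✓ 2160:Fri 2161:Sat 2162:Sun 2163:Mon 2164:Wed✓ 2165:Thu✓ 2166:Fri 2167:Sat 2168:Mon
Years with five Thursdays: 2120, 2124, 2125, 2126, 2130, 2131, 2136, 2137, 2141, 2142, 2143, 2147, 2148, 2152, 2153, 2154, 2158, 2159, 2164, 2165 → 20.

20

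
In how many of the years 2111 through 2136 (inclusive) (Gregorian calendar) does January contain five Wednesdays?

January has 31 days; it has five Wednesdays when Wednesday falls among the first (month-length − 28) days — i.e. when January 1 is one of Wednesday/Tuesday/Monday.
January 1 by year: 2111:Thu 2112:Fri 2113:Sun 2114:Mon✓ 2115:Tue✓ 2116:Wed✓ 2117:Fri 2118:Sat 2119:Sun 2120:Mon✓ 2121:Wed✓ 2122:Thu 2123:Fri 2124:Sat 2125:Mon✓ 2126:Tue✓ 2127:Wed✓ 2128:Thu 2129:Sat 2130:Sun 2131:Mon✓ 2132:Tue✓ 2133:Thu 2134:Fri 2135:Sat 2136:Sun
Years with five Wednesdays: 2114, 2115, 2116, 2120, 2121, 2125, 2126, 2127, 2131, 2132 → 10.

10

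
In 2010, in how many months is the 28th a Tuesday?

2

Check the 28th of each month of 2010: Jan 28: Thu, Feb 28: Sun, Mar 28: Sun, Apr 28: Wed, May 28: Fri, Jun 28: Mon, Jul 28: Wed, Aug 28: Sat, Sep 28: Tue, Oct 28: Thu, Nov 28: Sun, Dec 28: Tue.
Tuesday occurs in September, December — 2 months.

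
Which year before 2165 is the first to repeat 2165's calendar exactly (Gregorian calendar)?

2154

Two years share a calendar iff Jan 1 falls on the same weekday and both are leap or both are common. 2165: Jan 1 is Tuesday, common year.
2164: Jan 1 Sunday, leap
2163: Jan 1 Saturday, common
2162: Jan 1 Friday, common
2161: Jan 1 Thursday, common
2160: Jan 1 Tuesday, leap
2159: Jan 1 Monday, common
2158: Jan 1 Sunday, common
2157: Jan 1 Saturday, common
2156: Jan 1 Thursday, leap
2155: Jan 1 Wednesday, common
2154: Jan 1 Tuesday, common
2154 matches on both conditions.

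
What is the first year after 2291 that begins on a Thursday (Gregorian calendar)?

Jan 1 advances by 2 weekdays after a leap year and by 1 after a common year.
2291: Jan 1 is Thursday.
2292: Friday (leap)
2293: Sunday
2294: Monday
2295: Tuesday
2296: Wednesday (leap)
2297: Friday
2298: Saturday
2299: Sunday
2300: Monday
2301: Tuesday
2302: Wednesday
2303: Thursday
2303 begins on a Thursday

2303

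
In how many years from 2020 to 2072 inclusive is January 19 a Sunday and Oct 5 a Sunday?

Check each year's weekday for January 19 and Oct 5:
  2020: Sun/Mon  2021: Tue/Tue  2022: Wed/Wed  2023: Thu/Thu  2024: Fri/Sat  2025: Sun/Sun ✓  2026: Mon/Mon  2027: Tue/Tue  2028: Wed/Thu  2029: Fri/Fri  2030: Sat/Sat  2031: Sun/Sun ✓  2032: Mon/Tue  2033: Wed/Wed  …(25 more)…  2059: Sun/Sun ✓  2060: Mon/Tue  2061: Wed/Wed  2062: Thu/Thu  2063: Fri/Fri  2064: Sat/Sun  2065: Mon/Mon  2066: Tue/Tue  2067: Wed/Wed  2068: Thu/Fri  2069: Sat/Sat  2070: Sun/Sun ✓  2071: Mon/Mon  2072: Tue/Wed
Both conditions hold in: 2025, 2031, 2042, 2053, 2059, 2070 — 6.

6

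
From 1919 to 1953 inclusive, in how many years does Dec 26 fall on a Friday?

Track Dec 26's weekday year by year (advancing +1, or +2 across a Feb 29):
  1919: Fri ✓  1920: Sun (+2)  1921: Mon (+1)  1922: Tue (+1)  1923: Wed (+1)
  1924: Fri (+2) ✓  1925: Sat (+1)  1926: Sun (+1)  1927: Mon (+1)  1928: Wed (+2)
  1929: Thu (+1)  1930: Fri (+1) ✓  1931: Sat (+1)  1932: Mon (+2)  … (7 more years) …
  1940: Thu (+2)  1941: Fri (+1) ✓  1942: Sat (+1)  1943: Sun (+1)  1944: Tue (+2)
  1945: Wed (+1)  1946: Thu (+1)  1947: Fri (+1) ✓  1948: Sun (+2)  1949: Mon (+1)
  1950: Tue (+1)  1951: Wed (+1)  1952: Fri (+2) ✓  1953: Sat (+1)
Friday years: 1919, 1924, 1930, 1941, 1947, 1952 — 6 in total.

6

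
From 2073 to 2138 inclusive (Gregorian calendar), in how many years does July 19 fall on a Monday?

Track July 19's weekday year by year (advancing +1, or +2 across a Feb 29):
  2073: Wed  2074: Thu (+1)  2075: Fri (+1)  2076: Sun (+2)  2077: Mon (+1) ✓
  2078: Tue (+1)  2079: Wed (+1)  2080: Fri (+2)  2081: Sat (+1)  2082: Sun (+1)
  2083: Mon (+1) ✓  2084: Wed (+2)  2085: Thu (+1)  2086: Fri (+1)  … (38 more years) …
  2125: Thu (+1)  2126: Fri (+1)  2127: Sat (+1)  2128: Mon (+2) ✓  2129: Tue (+1)
  2130: Wed (+1)  2131: Thu (+1)  2132: Sat (+2)  2133: Sun (+1)  2134: Mon (+1) ✓
  2135: Tue (+1)  2136: Thu (+2)  2137: Fri (+1)  2138: Sat (+1)
Monday years: 2077, 2083, 2088, 2094, 2100, 2106, 2117, 2123, 2128, 2134 — 10 in total.

10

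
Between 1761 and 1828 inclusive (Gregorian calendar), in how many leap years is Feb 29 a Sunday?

Leap years in 1761–1828: 16 of them.
Feb 29 weekday advances by 5 (mod 7) from one leap year to the next four years later (or differs when a century non-leap intervenes).
Leap-day weekdays: 1764:Wed 1768:Mon 1772:Sat 1776:Thu 1780:Tue 1784:Sun✓ 1788:Fri 1792:Wed 1796:Mon 1804:Wed 1808:Mon 1812:Sat 1816:Thu 1820:Tue 1824:Sun✓ 1828:Fri
Sunday: 1784, 1824 → 2.

2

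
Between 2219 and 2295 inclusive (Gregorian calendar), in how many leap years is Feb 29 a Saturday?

Leap years in 2219–2295: 19 of them.
Feb 29 weekday advances by 5 (mod 7) from one leap year to the next four years later (or differs when a century non-leap intervenes).
Leap-day weekdays: 2220:Tue 2224:Sun 2228:Fri 2232:Wed 2236:Mon 2240:Sat✓ 2244:Thu 2248:Tue 2252:Sun 2256:Fri 2260:Wed 2264:Mon 2268:Sat✓ 2272:Thu 2276:Tue 2280:Sun 2284:Fri 2288:Wed 2292:Mon
Saturday: 2240, 2268 → 2.

2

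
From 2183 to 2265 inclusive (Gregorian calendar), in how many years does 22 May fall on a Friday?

Track 22 May's weekday year by year (advancing +1, or +2 across a Feb 29):
  2183: Thu  2184: Sat (+2)  2185: Sun (+1)  2186: Mon (+1)  2187: Tue (+1)
  2188: Thu (+2)  2189: Fri (+1) ✓  2190: Sat (+1)  2191: Sun (+1)  2192: Tue (+2)
  2193: Wed (+1)  2194: Thu (+1)  2195: Fri (+1) ✓  2196: Sun (+2)  … (55 more years) …
  2252: Sat (+2)  2253: Sun (+1)  2254: Mon (+1)  2255: Tue (+1)  2256: Thu (+2)
  2257: Fri (+1) ✓  2258: Sat (+1)  2259: Sun (+1)  2260: Tue (+2)  2261: Wed (+1)
  2262: Thu (+1)  2263: Fri (+1) ✓  2264: Sun (+2)  2265: Mon (+1)
Friday years: 2189, 2195, 2201, 2207, 2212, 2218, 2229, 2235, 2240, 2246, 2257, 2263 — 12 in total.

12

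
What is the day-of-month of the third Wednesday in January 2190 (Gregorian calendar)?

January 1, 2190 is a Friday, so the first Wednesday is the 6th.
The third Wednesday is 6 + 14 = 20.

20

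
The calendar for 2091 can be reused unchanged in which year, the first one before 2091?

2085

Two years share a calendar iff Jan 1 falls on the same weekday and both are leap or both are common. 2091: Jan 1 is Monday, common year.
2090: Jan 1 Sunday, common
2089: Jan 1 Saturday, common
2088: Jan 1 Thursday, leap
2087: Jan 1 Wednesday, common
2086: Jan 1 Tuesday, common
2085: Jan 1 Monday, common
2085 matches on both conditions.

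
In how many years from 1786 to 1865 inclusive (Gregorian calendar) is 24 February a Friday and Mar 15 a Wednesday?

Check each year's weekday for 24 February and Mar 15:
  1786: Fri/Wed ✓  1787: Sat/Thu  1788: Sun/Sat  1789: Tue/Sun  1790: Wed/Mon  1791: Thu/Tue  1792: Fri/Thu  1793: Sun/Fri  1794: Mon/Sat  1795: Tue/Sun  1796: Wed/Tue  1797: Fri/Wed ✓  1798: Sat/Thu  1799: Sun/Fri  …(52 more)…  1852: Tue/Mon  1853: Thu/Tue  1854: Fri/Wed ✓  1855: Sat/Thu  1856: Sun/Sat  1857: Tue/Sun  1858: Wed/Mon  1859: Thu/Tue  1860: Fri/Thu  1861: Sun/Fri  1862: Mon/Sat  1863: Tue/Sun  1864: Wed/Tue  1865: Fri/Wed ✓
Both conditions hold in: 1786, 1797, 1809, 1815, 1826, 1837, 1843, 1854, 1865 — 9.

9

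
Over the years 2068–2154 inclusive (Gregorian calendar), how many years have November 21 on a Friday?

Track November 21's weekday year by year (advancing +1, or +2 across a Feb 29):
  2068: Wed  2069: Thu (+1)  2070: Fri (+1) ✓  2071: Sat (+1)  2072: Mon (+2)
  2073: Tue (+1)  2074: Wed (+1)  2075: Thu (+1)  2076: Sat (+2)  2077: Sun (+1)
  2078: Mon (+1)  2079: Tue (+1)  2080: Thu (+2)  2081: Fri (+1) ✓  … (59 more years) …
  2141: Tue (+1)  2142: Wed (+1)  2143: Thu (+1)  2144: Sat (+2)  2145: Sun (+1)
  2146: Mon (+1)  2147: Tue (+1)  2148: Thu (+2)  2149: Fri (+1) ✓  2150: Sat (+1)
  2151: Sun (+1)  2152: Tue (+2)  2153: Wed (+1)  2154: Thu (+1)
Friday years: 2070, 2081, 2087, 2092, 2098, 2104, 2110, 2121, 2127, 2132, 2138, 2149 — 12 in total.

12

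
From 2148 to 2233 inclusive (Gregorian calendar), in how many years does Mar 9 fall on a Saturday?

13

Track Mar 9's weekday year by year (advancing +1, or +2 across a Feb 29):
  2148: Sat ✓  2149: Sun (+1)  2150: Mon (+1)  2151: Tue (+1)  2152: Thu (+2)
  2153: Fri (+1)  2154: Sat (+1) ✓  2155: Sun (+1)  2156: Tue (+2)  2157: Wed (+1)
  2158: Thu (+1)  2159: Fri (+1)  2160: Sun (+2)  2161: Mon (+1)  … (58 more years) …
  2220: Thu (+2)  2221: Fri (+1)  2222: Sat (+1) ✓  2223: Sun (+1)  2224: Tue (+2)
  2225: Wed (+1)  2226: Thu (+1)  2227: Fri (+1)  2228: Sun (+2)  2229: Mon (+1)
  2230: Tue (+1)  2231: Wed (+1)  2232: Fri (+2)  2233: Sat (+1) ✓
Saturday years: 2148, 2154, 2165, 2171, 2176, 2182, 2193, 2199, 2205, 2211, 2216, 2222, 2233 — 13 in total.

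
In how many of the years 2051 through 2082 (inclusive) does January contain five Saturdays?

13

January has 31 days; it has five Saturdays when Saturday falls among the first (month-length − 28) days — i.e. when January 1 is one of Saturday/Friday/Thursday.
January 1 by year: 2051:Sun 2052:Mon 2053:Wed 2054:Thu✓ 2055:Fri✓ 2056:Sat✓ 2057:Mon 2058:Tue 2059:Wed 2060:Thu✓ 2061:Sat✓ 2062:Sun 2063:Mon 2064:Tue 2065:Thu✓ 2066:Fri✓ 2067:Sat✓ 2068:Sun 2069:Tue 2070:Wed 2071:Thu✓ 2072:Fri✓ 2073:Sun 2074:Mon 2075:Tue 2076:Wed 2077:Fri✓ 2078:Sat✓ 2079:Sun 2080:Mon 2081:Wed 2082:Thu✓
Years with five Saturdays: 2054, 2055, 2056, 2060, 2061, 2065, 2066, 2067, 2071, 2072, 2077, 2078, 2082 → 13.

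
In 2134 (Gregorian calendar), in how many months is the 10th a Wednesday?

Check the 10th of each month of 2134: Jan 10: Sun, Feb 10: Wed, Mar 10: Wed, Apr 10: Sat, May 10: Mon, Jun 10: Thu, Jul 10: Sat, Aug 10: Tue, Sep 10: Fri, Oct 10: Sun, Nov 10: Wed, Dec 10: Fri.
Wednesday occurs in February, March, November — 3 months.

3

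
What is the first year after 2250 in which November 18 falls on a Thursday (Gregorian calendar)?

2252

From one year to the next, a fixed date's weekday advances by 1, or by 2 when a Feb 29 lies between the two dates.
2250: November 18 is Monday.
2251: Tuesday (+1)
2252: Thursday (+2)
November 18 falls on a Thursday in 2252.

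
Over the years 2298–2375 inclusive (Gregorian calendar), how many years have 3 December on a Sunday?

12

Track 3 December's weekday year by year (advancing +1, or +2 across a Feb 29):
  2298: Sat  2299: Sun (+1) ✓  2300: Mon (+1)  2301: Tue (+1)  2302: Wed (+1)
  2303: Thu (+1)  2304: Sat (+2)  2305: Sun (+1) ✓  2306: Mon (+1)  2307: Tue (+1)
  2308: Thu (+2)  2309: Fri (+1)  2310: Sat (+1)  2311: Sun (+1) ✓  … (50 more years) …
  2362: Mon (+1)  2363: Tue (+1)  2364: Thu (+2)  2365: Fri (+1)  2366: Sat (+1)
  2367: Sun (+1) ✓  2368: Tue (+2)  2369: Wed (+1)  2370: Thu (+1)  2371: Fri (+1)
  2372: Sun (+2) ✓  2373: Mon (+1)  2374: Tue (+1)  2375: Wed (+1)
Sunday years: 2299, 2305, 2311, 2316, 2322, 2333, 2339, 2344, 2350, 2361, 2367, 2372 — 12 in total.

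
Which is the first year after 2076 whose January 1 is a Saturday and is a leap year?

Jan 1 advances by 2 weekdays after a leap year and by 1 after a common year.
2076: Jan 1 is Wednesday (leap).
2077: Friday
2078: Saturday
2079: Sunday
2080: Monday (leap)
2081: Wednesday
2082: Thursday
2083: Friday
2084: Saturday (leap)
2084 begins on a Saturday and is a leap year.

2084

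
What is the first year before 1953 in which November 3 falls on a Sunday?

1946

From one year to the next, a fixed date's weekday advances by 1, or by 2 when a Feb 29 lies between the two dates.
1953: November 3 is Tuesday.
1952: Monday (−1)
1951: Saturday (−2)
1950: Friday (−1)
1949: Thursday (−1)
1948: Wednesday (−1)
1947: Monday (−2)
1946: Sunday (−1)
November 3 falls on a Sunday in 1946.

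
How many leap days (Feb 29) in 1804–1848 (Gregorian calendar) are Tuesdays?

2

Leap years in 1804–1848: 12 of them.
Feb 29 weekday advances by 5 (mod 7) from one leap year to the next four years later (or differs when a century non-leap intervenes).
Leap-day weekdays: 1804:Wed 1808:Mon 1812:Sat 1816:Thu 1820:Tue✓ 1824:Sun 1828:Fri 1832:Wed 1836:Mon 1840:Sat 1844:Thu 1848:Tue✓
Tuesday: 1820, 1848 → 2.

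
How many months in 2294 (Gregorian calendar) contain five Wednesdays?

A month of length L has five Wednesdays iff its first Wednesday is on day ≤ L−28 (so day 1–3 in a 31-day month, 1–2 in a 30-day month, day 1 in a leap February).
Checking each month of 2294: Jan starts Mon (31d) ✓; Feb starts Thu (28d); Mar starts Thu (31d); Apr starts Sun (30d); May starts Tue (31d) ✓; Jun starts Fri (30d); Jul starts Sun (31d); Aug starts Wed (31d) ✓; Sep starts Sat (30d); Oct starts Mon (31d) ✓; Nov starts Thu (30d); Dec starts Sat (31d).
Five-Wednesday months: January, May, August, October → 4.

4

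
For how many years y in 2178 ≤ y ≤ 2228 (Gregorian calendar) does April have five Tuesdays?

15

April has 30 days; it has five Tuesdays when Tuesday falls among the first (month-length − 28) days — i.e. when April 1 is one of Tuesday/Monday.
April 1 by year: 2178:Wed 2179:Thu 2180:Sat 2181:Sun 2182:Mon✓ 2183:Tue✓ 2184:Thu 2185:Fri 2186:Sat 2187:Sun 2188:Tue✓ 2189:Wed 2190:Thu 2191:Fri 2192:Sun …(21 more)… 2214:Fri 2215:Sat 2216:Mon✓ 2217:Tue✓ 2218:Wed 2219:Thu 2220:Sat 2221:Sun 2222:Mon✓ 2223:Tue✓ 2224:Thu 2225:Fri 2226:Sat 2227:Sun 2228:Tue✓
Years with five Tuesdays: 2182, 2183, 2188, 2193, 2194, 2199, 2200, 2205, 2206, 2211, 2216, 2217, 2222, 2223, 2228 → 15.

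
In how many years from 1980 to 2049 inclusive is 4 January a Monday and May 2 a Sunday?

8

Check each year's weekday for 4 January and May 2:
  1980: Fri/Fri  1981: Sun/Sat  1982: Mon/Sun ✓  1983: Tue/Mon  1984: Wed/Wed  1985: Fri/Thu  1986: Sat/Fri  1987: Sun/Sat  1988: Mon/Mon  1989: Wed/Tue  1990: Thu/Wed  1991: Fri/Thu  1992: Sat/Sat  1993: Mon/Sun ✓  …(42 more)…  2036: Fri/Fri  2037: Sun/Sat  2038: Mon/Sun ✓  2039: Tue/Mon  2040: Wed/Wed  2041: Fri/Thu  2042: Sat/Fri  2043: Sun/Sat  2044: Mon/Mon  2045: Wed/Tue  2046: Thu/Wed  2047: Fri/Thu  2048: Sat/Sat  2049: Mon/Sun ✓
Both conditions hold in: 1982, 1993, 1999, 2010, 2021, 2027, 2038, 2049 — 8.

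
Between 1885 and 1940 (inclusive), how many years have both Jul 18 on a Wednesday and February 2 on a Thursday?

2

Check each year's weekday for Jul 18 and February 2:
  1885: Sat/Mon  1886: Sun/Tue  1887: Mon/Wed  1888: Wed/Thu ✓  1889: Thu/Sat  1890: Fri/Sun  1891: Sat/Mon  1892: Mon/Tue  1893: Tue/Thu  1894: Wed/Fri  1895: Thu/Sat  1896: Sat/Sun  1897: Sun/Tue  1898: Mon/Wed  …(28 more)…  1927: Mon/Wed  1928: Wed/Thu ✓  1929: Thu/Sat  1930: Fri/Sun  1931: Sat/Mon  1932: Mon/Tue  1933: Tue/Thu  1934: Wed/Fri  1935: Thu/Sat  1936: Sat/Sun  1937: Sun/Tue  1938: Mon/Wed  1939: Tue/Thu  1940: Thu/Fri
Both conditions hold in: 1888, 1928 — 2.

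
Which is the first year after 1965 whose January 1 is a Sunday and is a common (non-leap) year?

Jan 1 advances by 2 weekdays after a leap year and by 1 after a common year.
1965: Jan 1 is Friday.
1966: Saturday
1967: Sunday
1967 begins on a Sunday and is a common year.

1967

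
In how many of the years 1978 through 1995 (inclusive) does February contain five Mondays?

1

February has 28 days (29 in leap years); it has five Mondays when Monday falls among the first (month-length − 28) days — i.e. when February 1 is Monday in a leap year (never in a common year).
February 1 by year: 1978:Wed 1979:Thu 1980:Fri 1981:Sun 1982:Mon 1983:Tue 1984:Wed 1985:Fri 1986:Sat 1987:Sun 1988:Mon✓ 1989:Wed 1990:Thu 1991:Fri 1992:Sat 1993:Mon 1994:Tue 1995:Wed
Years with five Mondays: 1988 → 1.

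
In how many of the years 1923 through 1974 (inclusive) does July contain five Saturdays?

21

July has 31 days; it has five Saturdays when Saturday falls among the first (month-length − 28) days — i.e. when July 1 is one of Saturday/Friday/Thursday.
July 1 by year: 1923:Sun 1924:Tue 1925:Wed 1926:Thu✓ 1927:Fri✓ 1928:Sun 1929:Mon 1930:Tue 1931:Wed 1932:Fri✓ 1933:Sat✓ 1934:Sun 1935:Mon 1936:Wed 1937:Thu✓ …(22 more)… 1960:Fri✓ 1961:Sat✓ 1962:Sun 1963:Mon 1964:Wed 1965:Thu✓ 1966:Fri✓ 1967:Sat✓ 1968:Mon 1969:Tue 1970:Wed 1971:Thu✓ 1972:Sat✓ 1973:Sun 1974:Mon
Years with five Saturdays: 1926, 1927, 1932, 1933, 1937, 1938, 1939, 1943, 1944, 1948, 1949, 1950, 1954, 1955, 1960, 1961, 1965, 1966, 1967, 1971, 1972 → 21.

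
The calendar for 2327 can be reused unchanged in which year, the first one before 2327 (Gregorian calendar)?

Two years share a calendar iff Jan 1 falls on the same weekday and both are leap or both are common. 2327: Jan 1 is Saturday, common year.
2326: Jan 1 Friday, common
2325: Jan 1 Thursday, common
2324: Jan 1 Tuesday, leap
2323: Jan 1 Monday, common
2322: Jan 1 Sunday, common
2321: Jan 1 Saturday, common
2321 matches on both conditions.

2321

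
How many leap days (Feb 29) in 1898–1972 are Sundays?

2

Leap years in 1898–1972: 18 of them.
Feb 29 weekday advances by 5 (mod 7) from one leap year to the next four years later (or differs when a century non-leap intervenes).
Leap-day weekdays: 1904:Mon 1908:Sat 1912:Thu 1916:Tue 1920:Sun✓ 1924:Fri 1928:Wed 1932:Mon 1936:Sat 1940:Thu 1944:Tue 1948:Sun✓ 1952:Fri 1956:Wed 1960:Mon 1964:Sat 1968:Thu 1972:Tue
Sunday: 1920, 1948 → 2.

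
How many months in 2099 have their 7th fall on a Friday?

1

Check the 7th of each month of 2099: Jan 7: Wed, Feb 7: Sat, Mar 7: Sat, Apr 7: Tue, May 7: Thu, Jun 7: Sun, Jul 7: Tue, Aug 7: Fri, Sep 7: Mon, Oct 7: Wed, Nov 7: Sat, Dec 7: Mon.
Friday occurs in August — 1 month.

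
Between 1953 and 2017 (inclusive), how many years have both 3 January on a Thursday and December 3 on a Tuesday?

7

Check each year's weekday for 3 January and December 3:
  1953: Sat/Thu  1954: Sun/Fri  1955: Mon/Sat  1956: Tue/Mon  1957: Thu/Tue ✓  1958: Fri/Wed  1959: Sat/Thu  1960: Sun/Sat  1961: Tue/Sun  1962: Wed/Mon  1963: Thu/Tue ✓  1964: Fri/Thu  1965: Sun/Fri  1966: Mon/Sat  …(37 more)…  2004: Sat/Fri  2005: Mon/Sat  2006: Tue/Sun  2007: Wed/Mon  2008: Thu/Wed  2009: Sat/Thu  2010: Sun/Fri  2011: Mon/Sat  2012: Tue/Mon  2013: Thu/Tue ✓  2014: Fri/Wed  2015: Sat/Thu  2016: Sun/Sat  2017: Tue/Sun
Both conditions hold in: 1957, 1963, 1974, 1985, 1991, 2002, 2013 — 7.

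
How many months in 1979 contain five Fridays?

A month of length L has five Fridays iff its first Friday is on day ≤ L−28 (so day 1–3 in a 31-day month, 1–2 in a 30-day month, day 1 in a leap February).
Checking each month of 1979: Jan starts Mon (31d); Feb starts Thu (28d); Mar starts Thu (31d) ✓; Apr starts Sun (30d); May starts Tue (31d); Jun starts Fri (30d) ✓; Jul starts Sun (31d); Aug starts Wed (31d) ✓; Sep starts Sat (30d); Oct starts Mon (31d); Nov starts Thu (30d) ✓; Dec starts Sat (31d).
Five-Friday months: March, June, August, November → 4.

4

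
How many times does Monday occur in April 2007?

April 2007 has 30 days and begins on Sunday.
The first Monday is April 2.
Mondays fall on 2, 9, 16, 23, 30 — that's 5.

5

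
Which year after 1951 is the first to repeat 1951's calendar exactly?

1962

Two years share a calendar iff Jan 1 falls on the same weekday and both are leap or both are common. 1951: Jan 1 is Monday, common year.
1952: Jan 1 Tuesday, leap
1953: Jan 1 Thursday, common
1954: Jan 1 Friday, common
1955: Jan 1 Saturday, common
1956: Jan 1 Sunday, leap
1957: Jan 1 Tuesday, common
1958: Jan 1 Wednesday, common
1959: Jan 1 Thursday, common
1960: Jan 1 Friday, leap
1961: Jan 1 Sunday, common
1962: Jan 1 Monday, common
1962 matches on both conditions.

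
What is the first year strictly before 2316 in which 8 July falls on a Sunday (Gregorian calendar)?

2306

From one year to the next, a fixed date's weekday advances by 1, or by 2 when a Feb 29 lies between the two dates.
2316: July 8 is Saturday.
2315: Thursday (−2)
2314: Wednesday (−1)
2313: Tuesday (−1)
2312: Monday (−1)
2311: Saturday (−2)
2310: Friday (−1)
2309: Thursday (−1)
2308: Wednesday (−1)
2307: Monday (−2)
2306: Sunday (−1)
8 July falls on a Sunday in 2306.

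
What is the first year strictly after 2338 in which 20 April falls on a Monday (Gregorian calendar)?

2342

From one year to the next, a fixed date's weekday advances by 1, or by 2 when a Feb 29 lies between the two dates.
2338: April 20 is Wednesday.
2339: Thursday (+1)
2340: Saturday (+2)
2341: Sunday (+1)
2342: Monday (+1)
20 April falls on a Monday in 2342.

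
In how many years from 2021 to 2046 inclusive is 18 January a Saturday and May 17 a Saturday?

3

Check each year's weekday for 18 January and May 17:
  2021: Mon/Mon  2022: Tue/Tue  2023: Wed/Wed  2024: Thu/Fri  2025: Sat/Sat ✓  2026: Sun/Sun  2027: Mon/Mon  2028: Tue/Wed  2029: Thu/Thu  2030: Fri/Fri  2031: Sat/Sat ✓  2032: Sun/Mon  2033: Tue/Tue  2034: Wed/Wed  2035: Thu/Thu  2036: Fri/Sat  2037: Sun/Sun  2038: Mon/Mon  2039: Tue/Tue  2040: Wed/Thu  2041: Fri/Fri  2042: Sat/Sat ✓  2043: Sun/Sun  2044: Mon/Tue  2045: Wed/Wed  2046: Thu/Thu
Both conditions hold in: 2025, 2031, 2042 — 3.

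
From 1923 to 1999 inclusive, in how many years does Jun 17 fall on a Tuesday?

Track Jun 17's weekday year by year (advancing +1, or +2 across a Feb 29):
  1923: Sun  1924: Tue (+2) ✓  1925: Wed (+1)  1926: Thu (+1)  1927: Fri (+1)
  1928: Sun (+2)  1929: Mon (+1)  1930: Tue (+1) ✓  1931: Wed (+1)  1932: Fri (+2)
  1933: Sat (+1)  1934: Sun (+1)  1935: Mon (+1)  1936: Wed (+2)  … (49 more years) …
  1986: Tue (+1) ✓  1987: Wed (+1)  1988: Fri (+2)  1989: Sat (+1)  1990: Sun (+1)
  1991: Mon (+1)  1992: Wed (+2)  1993: Thu (+1)  1994: Fri (+1)  1995: Sat (+1)
  1996: Mon (+2)  1997: Tue (+1) ✓  1998: Wed (+1)  1999: Thu (+1)
Tuesday years: 1924, 1930, 1941, 1947, 1952, 1958, 1969, 1975, 1980, 1986, 1997 — 11 in total.

11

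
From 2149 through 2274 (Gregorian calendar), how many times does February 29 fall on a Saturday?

Leap years in 2149–2274: 30 of them.
Feb 29 weekday advances by 5 (mod 7) from one leap year to the next four years later (or differs when a century non-leap intervenes).
Leap-day weekdays: 2152:Tue 2156:Sun 2160:Fri 2164:Wed 2168:Mon 2172:Sat✓ 2176:Thu 2180:Tue 2184:Sun 2188:Fri 2192:Wed 2196:Mon 2204:Wed …(4 more)… 2224:Sun 2228:Fri 2232:Wed 2236:Mon 2240:Sat✓ 2244:Thu 2248:Tue 2252:Sun 2256:Fri 2260:Wed 2264:Mon 2268:Sat✓ 2272:Thu
Saturday: 2172, 2212, 2240, 2268 → 4.

4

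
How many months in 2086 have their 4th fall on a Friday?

Check the 4th of each month of 2086: Jan 4: Fri, Feb 4: Mon, Mar 4: Mon, Apr 4: Thu, May 4: Sat, Jun 4: Tue, Jul 4: Thu, Aug 4: Sun, Sep 4: Wed, Oct 4: Fri, Nov 4: Mon, Dec 4: Wed.
Friday occurs in January, October — 2 months.

2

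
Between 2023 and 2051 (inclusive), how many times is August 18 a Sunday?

4

Track August 18's weekday year by year (advancing +1, or +2 across a Feb 29):
  2023: Fri  2024: Sun (+2) ✓  2025: Mon (+1)  2026: Tue (+1)  2027: Wed (+1)
  2028: Fri (+2)  2029: Sat (+1)  2030: Sun (+1) ✓  2031: Mon (+1)  2032: Wed (+2)
  2033: Thu (+1)  2034: Fri (+1)  2035: Sat (+1)  2036: Mon (+2)  2037: Tue (+1)
  2038: Wed (+1)  2039: Thu (+1)  2040: Sat (+2)  2041: Sun (+1) ✓  2042: Mon (+1)
  2043: Tue (+1)  2044: Thu (+2)  2045: Fri (+1)  2046: Sat (+1)  2047: Sun (+1) ✓
  2048: Tue (+2)  2049: Wed (+1)  2050: Thu (+1)  2051: Fri (+1)
Sunday years: 2024, 2030, 2041, 2047 — 4 in total.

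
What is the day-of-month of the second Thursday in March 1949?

March 1, 1949 is a Tuesday, so the first Thursday is the 3rd.
The second Thursday is 3 + 7 = 10.

10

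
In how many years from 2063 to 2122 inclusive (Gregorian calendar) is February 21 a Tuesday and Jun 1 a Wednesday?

0

Check each year's weekday for February 21 and Jun 1:
  2063: Wed/Fri  2064: Thu/Sun  2065: Sat/Mon  2066: Sun/Tue  2067: Mon/Wed  2068: Tue/Fri  2069: Thu/Sat  2070: Fri/Sun  2071: Sat/Mon  2072: Sun/Wed  2073: Tue/Thu  2074: Wed/Fri  2075: Thu/Sat  2076: Fri/Mon  …(32 more)…  2109: Thu/Sat  2110: Fri/Sun  2111: Sat/Mon  2112: Sun/Wed  2113: Tue/Thu  2114: Wed/Fri  2115: Thu/Sat  2116: Fri/Mon  2117: Sun/Tue  2118: Mon/Wed  2119: Tue/Thu  2120: Wed/Sat  2121: Fri/Sun  2122: Sat/Mon
Both conditions hold in: no year — 0.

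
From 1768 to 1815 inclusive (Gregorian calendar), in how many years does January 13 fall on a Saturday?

6

Track January 13's weekday year by year (advancing +1, or +2 across a Feb 29):
  1768: Wed  1769: Fri (+2)  1770: Sat (+1) ✓  1771: Sun (+1)  1772: Mon (+1)
  1773: Wed (+2)  1774: Thu (+1)  1775: Fri (+1)  1776: Sat (+1) ✓  1777: Mon (+2)
  1778: Tue (+1)  1779: Wed (+1)  1780: Thu (+1)  1781: Sat (+2) ✓  … (20 more years) …
  1802: Wed (+1)  1803: Thu (+1)  1804: Fri (+1)  1805: Sun (+2)  1806: Mon (+1)
  1807: Tue (+1)  1808: Wed (+1)  1809: Fri (+2)  1810: Sat (+1) ✓  1811: Sun (+1)
  1812: Mon (+1)  1813: Wed (+2)  1814: Thu (+1)  1815: Fri (+1)
Saturday years: 1770, 1776, 1781, 1787, 1798, 1810 — 6 in total.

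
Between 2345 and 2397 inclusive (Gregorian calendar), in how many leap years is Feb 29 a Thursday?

2

Leap years in 2345–2397: 13 of them.
Feb 29 weekday advances by 5 (mod 7) from one leap year to the next four years later (or differs when a century non-leap intervenes).
Leap-day weekdays: 2348:Sun 2352:Fri 2356:Wed 2360:Mon 2364:Sat 2368:Thu✓ 2372:Tue 2376:Sun 2380:Fri 2384:Wed 2388:Mon 2392:Sat 2396:Thu✓
Thursday: 2368, 2396 → 2.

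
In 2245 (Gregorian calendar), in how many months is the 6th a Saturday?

2

Check the 6th of each month of 2245: Jan 6: Mon, Feb 6: Thu, Mar 6: Thu, Apr 6: Sun, May 6: Tue, Jun 6: Fri, Jul 6: Sun, Aug 6: Wed, Sep 6: Sat, Oct 6: Mon, Nov 6: Thu, Dec 6: Sat.
Saturday occurs in September, December — 2 months.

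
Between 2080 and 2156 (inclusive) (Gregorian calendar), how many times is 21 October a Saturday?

10

Track 21 October's weekday year by year (advancing +1, or +2 across a Feb 29):
  2080: Mon  2081: Tue (+1)  2082: Wed (+1)  2083: Thu (+1)  2084: Sat (+2) ✓
  2085: Sun (+1)  2086: Mon (+1)  2087: Tue (+1)  2088: Thu (+2)  2089: Fri (+1)
  2090: Sat (+1) ✓  2091: Sun (+1)  2092: Tue (+2)  2093: Wed (+1)  … (49 more years) …
  2143: Mon (+1)  2144: Wed (+2)  2145: Thu (+1)  2146: Fri (+1)  2147: Sat (+1) ✓
  2148: Mon (+2)  2149: Tue (+1)  2150: Wed (+1)  2151: Thu (+1)  2152: Sat (+2) ✓
  2153: Sun (+1)  2154: Mon (+1)  2155: Tue (+1)  2156: Thu (+2)
Saturday years: 2084, 2090, 2102, 2113, 2119, 2124, 2130, 2141, 2147, 2152 — 10 in total.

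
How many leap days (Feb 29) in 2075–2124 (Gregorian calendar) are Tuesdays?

2

Leap years in 2075–2124: 12 of them.
Feb 29 weekday advances by 5 (mod 7) from one leap year to the next four years later (or differs when a century non-leap intervenes).
Leap-day weekdays: 2076:Sat 2080:Thu 2084:Tue✓ 2088:Sun 2092:Fri 2096:Wed 2104:Fri 2108:Wed 2112:Mon 2116:Sat 2120:Thu 2124:Tue✓
Tuesday: 2084, 2124 → 2.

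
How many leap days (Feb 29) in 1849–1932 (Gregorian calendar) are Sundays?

3

Leap years in 1849–1932: 20 of them.
Feb 29 weekday advances by 5 (mod 7) from one leap year to the next four years later (or differs when a century non-leap intervenes).
Leap-day weekdays: 1852:Sun✓ 1856:Fri 1860:Wed 1864:Mon 1868:Sat 1872:Thu 1876:Tue 1880:Sun✓ 1884:Fri 1888:Wed 1892:Mon 1896:Sat 1904:Mon 1908:Sat 1912:Thu 1916:Tue 1920:Sun✓ 1924:Fri 1928:Wed 1932:Mon
Sunday: 1852, 1880, 1920 → 3.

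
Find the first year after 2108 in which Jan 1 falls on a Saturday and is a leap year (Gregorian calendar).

2124

Jan 1 advances by 2 weekdays after a leap year and by 1 after a common year.
2108: Jan 1 is Sunday (leap).
2109: Tuesday
2110: Wednesday
2111: Thursday
2112: Friday (leap)
2113: Sunday
2114: Monday
2115: Tuesday
2116: Wednesday (leap)
2117: Friday
2118: Saturday
2119: Sunday
2120: Monday (leap)
2121: Wednesday
2122: Thursday
2123: Friday
2124: Saturday (leap)
2124 begins on a Saturday and is a leap year.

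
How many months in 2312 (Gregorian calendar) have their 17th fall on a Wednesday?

Check the 17th of each month of 2312: Jan 17: Wed, Feb 17: Sat, Mar 17: Sun, Apr 17: Wed, May 17: Fri, Jun 17: Mon, Jul 17: Wed, Aug 17: Sat, Sep 17: Tue, Oct 17: Thu, Nov 17: Sun, Dec 17: Tue.
Wednesday occurs in January, April, July — 3 months.

3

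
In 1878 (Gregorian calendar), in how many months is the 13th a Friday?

Check the 13th of each month of 1878: Jan 13: Sun, Feb 13: Wed, Mar 13: Wed, Apr 13: Sat, May 13: Mon, Jun 13: Thu, Jul 13: Sat, Aug 13: Tue, Sep 13: Fri, Oct 13: Sun, Nov 13: Wed, Dec 13: Fri.
Friday occurs in September, December — 2 months.

2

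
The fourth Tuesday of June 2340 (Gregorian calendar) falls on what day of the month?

June 1, 2340 is a Saturday, so the first Tuesday is the 4th.
The fourth Tuesday is 4 + 21 = 25.

25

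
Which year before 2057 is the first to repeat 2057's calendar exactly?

Two years share a calendar iff Jan 1 falls on the same weekday and both are leap or both are common. 2057: Jan 1 is Monday, common year.
2056: Jan 1 Saturday, leap
2055: Jan 1 Friday, common
2054: Jan 1 Thursday, common
2053: Jan 1 Wednesday, common
2052: Jan 1 Monday, leap
2051: Jan 1 Sunday, common
2050: Jan 1 Saturday, common
2049: Jan 1 Friday, common
2048: Jan 1 Wednesday, leap
2047: Jan 1 Tuesday, common
2046: Jan 1 Monday, common
2046 matches on both conditions.

2046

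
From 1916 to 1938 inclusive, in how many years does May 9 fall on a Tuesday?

Track May 9's weekday year by year (advancing +1, or +2 across a Feb 29):
  1916: Tue ✓  1917: Wed (+1)  1918: Thu (+1)  1919: Fri (+1)  1920: Sun (+2)
  1921: Mon (+1)  1922: Tue (+1) ✓  1923: Wed (+1)  1924: Fri (+2)  1925: Sat (+1)
  1926: Sun (+1)  1927: Mon (+1)  1928: Wed (+2)  1929: Thu (+1)  1930: Fri (+1)
  1931: Sat (+1)  1932: Mon (+2)  1933: Tue (+1) ✓  1934: Wed (+1)  1935: Thu (+1)
  1936: Sat (+2)  1937: Sun (+1)  1938: Mon (+1)
Tuesday years: 1916, 1922, 1933 — 3 in total.

3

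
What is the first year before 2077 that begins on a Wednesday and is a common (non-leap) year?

Jan 1 advances by 2 weekdays after a leap year and by 1 after a common year.
2077: Jan 1 is Friday.
2076: Wednesday (leap)
2075: Tuesday
2074: Monday
2073: Sunday
2072: Friday (leap)
2071: Thursday
2070: Wednesday
2070 begins on a Wednesday and is a common year.

2070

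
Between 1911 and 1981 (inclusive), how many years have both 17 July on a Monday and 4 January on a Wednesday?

Check each year's weekday for 17 July and 4 January:
  1911: Mon/Wed ✓  1912: Wed/Thu  1913: Thu/Sat  1914: Fri/Sun  1915: Sat/Mon  1916: Mon/Tue  1917: Tue/Thu  1918: Wed/Fri  1919: Thu/Sat  1920: Sat/Sun  1921: Sun/Tue  1922: Mon/Wed ✓  1923: Tue/Thu  1924: Thu/Fri  …(43 more)…  1968: Wed/Thu  1969: Thu/Sat  1970: Fri/Sun  1971: Sat/Mon  1972: Mon/Tue  1973: Tue/Thu  1974: Wed/Fri  1975: Thu/Sat  1976: Sat/Sun  1977: Sun/Tue  1978: Mon/Wed ✓  1979: Tue/Thu  1980: Thu/Fri  1981: Fri/Sun
Both conditions hold in: 1911, 1922, 1933, 1939, 1950, 1961, 1967, 1978 — 8.

8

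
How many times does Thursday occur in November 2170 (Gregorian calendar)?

5

November 2170 has 30 days and begins on Thursday.
The first Thursday is November 1.
Thursdays fall on 1, 8, 15, 22, 29 — that's 5.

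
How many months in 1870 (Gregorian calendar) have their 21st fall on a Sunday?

Check the 21st of each month of 1870: Jan 21: Fri, Feb 21: Mon, Mar 21: Mon, Apr 21: Thu, May 21: Sat, Jun 21: Tue, Jul 21: Thu, Aug 21: Sun, Sep 21: Wed, Oct 21: Fri, Nov 21: Mon, Dec 21: Wed.
Sunday occurs in August — 1 month.

1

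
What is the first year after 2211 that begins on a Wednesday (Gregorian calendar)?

2212

Jan 1 advances by 2 weekdays after a leap year and by 1 after a common year.
2211: Jan 1 is Tuesday.
2212: Wednesday (leap)
2212 begins on a Wednesday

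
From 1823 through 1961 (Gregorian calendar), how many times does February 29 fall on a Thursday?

Leap years in 1823–1961: 34 of them.
Feb 29 weekday advances by 5 (mod 7) from one leap year to the next four years later (or differs when a century non-leap intervenes).
Leap-day weekdays: 1824:Sun 1828:Fri 1832:Wed 1836:Mon 1840:Sat 1844:Thu✓ 1848:Tue 1852:Sun 1856:Fri 1860:Wed 1864:Mon 1868:Sat 1872:Thu✓ …(8 more)… 1912:Thu✓ 1916:Tue 1920:Sun 1924:Fri 1928:Wed 1932:Mon 1936:Sat 1940:Thu✓ 1944:Tue 1948:Sun 1952:Fri 1956:Wed 1960:Mon
Thursday: 1844, 1872, 1912, 1940 → 4.

4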